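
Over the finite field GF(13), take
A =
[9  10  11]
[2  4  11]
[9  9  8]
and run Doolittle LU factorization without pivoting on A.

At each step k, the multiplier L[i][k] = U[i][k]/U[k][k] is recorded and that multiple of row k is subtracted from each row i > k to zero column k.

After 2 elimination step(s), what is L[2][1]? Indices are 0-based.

k=0: U[0][0]=9
  eliminate (1,0): mult=6, new row 1: (0, 9, 10); set L[1][0]=6
  eliminate (2,0): mult=1, new row 2: (0, 12, 10); set L[2][0]=1
k=1: U[1][1]=9
  eliminate (2,1): mult=10, new row 2: (0, 0, 1); set L[2][1]=10

L[2][1] = 10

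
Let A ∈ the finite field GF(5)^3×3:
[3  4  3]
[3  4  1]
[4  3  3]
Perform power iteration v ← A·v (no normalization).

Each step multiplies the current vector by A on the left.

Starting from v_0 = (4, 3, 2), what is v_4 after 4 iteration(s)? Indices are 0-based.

v_0 = (4, 3, 2).
v_1 = A·v_0 = (0, 1, 1).
v_2 = A·v_1 = (2, 0, 1).
v_3 = A·v_2 = (4, 2, 1).
v_4 = A·v_3 = (3, 1, 0).

v_4 = (3, 1, 0)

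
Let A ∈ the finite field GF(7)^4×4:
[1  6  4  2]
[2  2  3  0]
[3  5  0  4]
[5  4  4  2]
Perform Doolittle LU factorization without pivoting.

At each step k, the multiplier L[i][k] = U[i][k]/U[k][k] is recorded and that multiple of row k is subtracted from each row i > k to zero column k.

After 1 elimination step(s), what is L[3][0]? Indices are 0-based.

k=0: U[0][0]=1
  eliminate (1,0): mult=2, new row 1: (0, 4, 2, 3); set L[1][0]=2
  eliminate (2,0): mult=3, new row 2: (0, 1, 2, 5); set L[2][0]=3
  eliminate (3,0): mult=5, new row 3: (0, 2, 5, 6); set L[3][0]=5

L[3][0] = 5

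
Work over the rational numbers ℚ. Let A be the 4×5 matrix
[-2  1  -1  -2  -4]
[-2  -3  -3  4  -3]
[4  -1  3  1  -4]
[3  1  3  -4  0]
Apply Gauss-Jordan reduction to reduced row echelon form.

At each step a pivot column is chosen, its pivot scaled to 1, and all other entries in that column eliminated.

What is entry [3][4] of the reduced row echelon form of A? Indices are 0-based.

step 1: normalize row 0 (÷-2) = (1, -1/2, 1/2, 1, 2)
  row 1: subtract -2×row0 = (0, -4, -2, 6, 1)
  row 2: subtract 4×row0 = (0, 1, 1, -3, -12)
  row 3: subtract 3×row0 = (0, 5/2, 3/2, -7, -6)
step 2: normalize row 1 (÷-4) = (0, 1, 1/2, -3/2, -1/4)
  row 0: subtract -1/2×row1 = (1, 0, 3/4, 1/4, 15/8)
  row 2: subtract 1×row1 = (0, 0, 1/2, -3/2, -47/4)
  row 3: subtract 5/2×row1 = (0, 0, 1/4, -13/4, -43/8)
step 3: normalize row 2 (÷1/2) = (0, 0, 1, -3, -47/2)
  row 0: subtract 3/4×row2 = (1, 0, 0, 5/2, 39/2)
  row 1: subtract 1/2×row2 = (0, 1, 0, 0, 23/2)
  row 3: subtract 1/4×row2 = (0, 0, 0, -5/2, 1/2)
step 4: normalize row 3 (÷-5/2) = (0, 0, 0, 1, -1/5)
  row 0: subtract 5/2×row3 = (1, 0, 0, 0, 20)
  row 2: subtract -3×row3 = (0, 0, 1, 0, -241/10)

M[3][4] = -1/5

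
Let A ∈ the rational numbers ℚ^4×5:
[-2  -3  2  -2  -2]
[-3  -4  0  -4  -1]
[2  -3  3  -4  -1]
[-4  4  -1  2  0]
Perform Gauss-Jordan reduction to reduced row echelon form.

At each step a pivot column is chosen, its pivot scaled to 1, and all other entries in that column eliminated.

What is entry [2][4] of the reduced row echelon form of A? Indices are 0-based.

M[2][4] = -51/92

pivot(0,0)=-2: scale R0 → (1, 3/2, -1, 1, 1)
  clear (1,0): R1 −= (-3)R0 → (0, 1/2, -3, -1, 2)
  clear (2,0): R2 −= (2)R0 → (0, -6, 5, -6, -3)
  clear (3,0): R3 −= (-4)R0 → (0, 10, -5, 6, 4)
pivot(1,1)=1/2: scale R1 → (0, 1, -6, -2, 4)
  clear (0,1): R0 −= (3/2)R1 → (1, 0, 8, 4, -5)
  clear (2,1): R2 −= (-6)R1 → (0, 0, -31, -18, 21)
  clear (3,1): R3 −= (10)R1 → (0, 0, 55, 26, -36)
pivot(2,2)=-31: scale R2 → (0, 0, 1, 18/31, -21/31)
  clear (0,2): R0 −= (8)R2 → (1, 0, 0, -20/31, 13/31)
  clear (1,2): R1 −= (-6)R2 → (0, 1, 0, 46/31, -2/31)
  clear (3,2): R3 −= (55)R2 → (0, 0, 0, -184/31, 39/31)
pivot(3,3)=-184/31: scale R3 → (0, 0, 0, 1, -39/184)
  clear (0,3): R0 −= (-20/31)R3 → (1, 0, 0, 0, 13/46)
  clear (1,3): R1 −= (46/31)R3 → (0, 1, 0, 0, 1/4)
  clear (2,3): R2 −= (18/31)R3 → (0, 0, 1, 0, -51/92)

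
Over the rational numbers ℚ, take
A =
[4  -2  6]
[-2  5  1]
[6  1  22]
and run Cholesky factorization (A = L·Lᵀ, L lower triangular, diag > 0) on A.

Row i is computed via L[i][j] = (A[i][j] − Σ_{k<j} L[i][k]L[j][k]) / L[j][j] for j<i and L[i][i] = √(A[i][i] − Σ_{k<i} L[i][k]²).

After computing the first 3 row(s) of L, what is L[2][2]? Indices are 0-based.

L[2][2] = 3

Step 1: L[0][0] = √(4) = 2.
  L[1][0] = (-2) / L[0][0] = -1.
Step 2: L[1][1] = √(4) = 2.
  L[2][0] = (6) / L[0][0] = 3.
  L[2][1] = (4) / L[1][1] = 2.
Step 3: L[2][2] = √(9) = 3.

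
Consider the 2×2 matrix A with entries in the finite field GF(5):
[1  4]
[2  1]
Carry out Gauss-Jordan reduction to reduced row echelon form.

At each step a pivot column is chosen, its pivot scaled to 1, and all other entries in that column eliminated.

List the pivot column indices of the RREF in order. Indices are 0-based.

[1] R0 /= 1  ⇒  (1, 4)
     R1 -= 2·R0  ⇒  (0, 3)
[2] R1 /= 3  ⇒  (0, 1)
     R0 -= 4·R1  ⇒  (1, 0)

pivot columns: 0, 1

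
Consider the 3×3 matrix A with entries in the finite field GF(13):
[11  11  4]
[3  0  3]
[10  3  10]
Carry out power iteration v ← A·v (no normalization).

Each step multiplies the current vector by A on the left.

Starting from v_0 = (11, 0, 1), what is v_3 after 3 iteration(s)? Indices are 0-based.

v_0 = (11, 0, 1).
v_1 = A·v_0 = (8, 10, 3).
v_2 = A·v_1 = (2, 7, 10).
v_3 = A·v_2 = (9, 10, 11).

v_3 = (9, 10, 11)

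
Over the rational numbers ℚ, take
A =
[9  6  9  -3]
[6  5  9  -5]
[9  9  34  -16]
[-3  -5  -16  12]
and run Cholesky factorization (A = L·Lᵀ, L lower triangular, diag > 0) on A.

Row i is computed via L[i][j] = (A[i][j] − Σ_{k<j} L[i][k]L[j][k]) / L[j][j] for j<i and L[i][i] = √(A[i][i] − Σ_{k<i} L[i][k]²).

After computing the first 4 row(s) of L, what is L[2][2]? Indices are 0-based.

L[2][2] = 4

Step 1: L[0][0] = √(9) = 3.
  L[1][0] = (6) / L[0][0] = 2.
Step 2: L[1][1] = √(1) = 1.
  L[2][0] = (9) / L[0][0] = 3.
  L[2][1] = (3) / L[1][1] = 3.
Step 3: L[2][2] = √(16) = 4.
  L[3][0] = (-3) / L[0][0] = -1.
  L[3][1] = (-3) / L[1][1] = -3.
  L[3][2] = (-4) / L[2][2] = -1.
Step 4: L[3][3] = √(1) = 1.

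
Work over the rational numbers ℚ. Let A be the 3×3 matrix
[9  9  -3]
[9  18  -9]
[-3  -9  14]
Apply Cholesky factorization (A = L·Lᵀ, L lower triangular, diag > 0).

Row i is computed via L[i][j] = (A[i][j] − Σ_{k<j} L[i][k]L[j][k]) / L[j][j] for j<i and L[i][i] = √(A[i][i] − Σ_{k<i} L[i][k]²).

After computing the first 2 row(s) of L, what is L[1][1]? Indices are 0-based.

Step 1: L[0][0] = √(9) = 3.
  L[1][0] = (9) / L[0][0] = 3.
Step 2: L[1][1] = √(9) = 3.

L[1][1] = 3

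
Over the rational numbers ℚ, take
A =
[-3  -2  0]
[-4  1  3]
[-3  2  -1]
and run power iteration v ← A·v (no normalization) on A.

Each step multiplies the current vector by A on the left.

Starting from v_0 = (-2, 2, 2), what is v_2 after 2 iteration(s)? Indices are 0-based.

v_0 = (-2, 2, 2).
v_1 = A·v_0 = (2, 16, 8).
v_2 = A·v_1 = (-38, 32, 18).

v_2 = (-38, 32, 18)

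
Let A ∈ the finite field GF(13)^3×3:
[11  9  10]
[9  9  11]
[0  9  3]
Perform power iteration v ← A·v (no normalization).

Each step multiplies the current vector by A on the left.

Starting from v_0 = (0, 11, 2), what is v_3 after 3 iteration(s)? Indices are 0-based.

v_0 = (0, 11, 2).
v_1 = A·v_0 = (2, 4, 1).
v_2 = A·v_1 = (3, 0, 0).
v_3 = A·v_2 = (7, 1, 0).

v_3 = (7, 1, 0)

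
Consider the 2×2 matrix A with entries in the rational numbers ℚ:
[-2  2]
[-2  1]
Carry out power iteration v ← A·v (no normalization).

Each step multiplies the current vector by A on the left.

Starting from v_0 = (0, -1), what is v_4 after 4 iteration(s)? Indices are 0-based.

v_4 = (-6, -5)

v_0 = (0, -1).
v_1 = A·v_0 = (-2, -1).
v_2 = A·v_1 = (2, 3).
v_3 = A·v_2 = (2, -1).
v_4 = A·v_3 = (-6, -5).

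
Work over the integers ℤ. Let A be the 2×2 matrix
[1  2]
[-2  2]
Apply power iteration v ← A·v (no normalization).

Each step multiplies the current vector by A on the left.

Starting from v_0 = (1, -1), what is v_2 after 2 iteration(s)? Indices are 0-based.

v_2 = (-9, -6)

v_0 = (1, -1).
v_1 = A·v_0 = (-1, -4).
v_2 = A·v_1 = (-9, -6).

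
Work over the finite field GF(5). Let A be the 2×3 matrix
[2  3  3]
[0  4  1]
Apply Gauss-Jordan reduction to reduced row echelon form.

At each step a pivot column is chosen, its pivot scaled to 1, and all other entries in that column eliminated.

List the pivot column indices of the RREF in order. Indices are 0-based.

step 1: normalize row 0 (÷2) = (1, 4, 4)
step 2: normalize row 1 (÷4) = (0, 1, 4)
  row 0: subtract 4×row1 = (1, 0, 3)

pivot columns: 0, 1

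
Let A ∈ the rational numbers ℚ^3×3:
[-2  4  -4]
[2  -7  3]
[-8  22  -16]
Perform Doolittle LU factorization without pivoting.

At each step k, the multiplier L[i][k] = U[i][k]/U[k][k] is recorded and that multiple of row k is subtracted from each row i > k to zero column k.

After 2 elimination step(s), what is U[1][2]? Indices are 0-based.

U[1][2] = -1

[col 0] pivot -2
  R1 -= -1*R0 → (0, -3, -1)  (L[1][0] := -1)
  R2 -= 4*R0 → (0, 6, 0)  (L[2][0] := 4)
[col 1] pivot -3
  R2 -= -2*R1 → (0, 0, -2)  (L[2][1] := -2)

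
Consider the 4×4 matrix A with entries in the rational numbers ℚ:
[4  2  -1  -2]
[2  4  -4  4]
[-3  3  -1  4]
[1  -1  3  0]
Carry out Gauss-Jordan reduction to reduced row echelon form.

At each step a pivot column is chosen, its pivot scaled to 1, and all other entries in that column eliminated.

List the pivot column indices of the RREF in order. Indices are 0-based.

pivot columns: 0, 1, 2, 3

step 1: normalize row 0 (÷4) = (1, 1/2, -1/4, -1/2)
  row 1: subtract 2×row0 = (0, 3, -7/2, 5)
  row 2: subtract -3×row0 = (0, 9/2, -7/4, 5/2)
  row 3: subtract 1×row0 = (0, -3/2, 13/4, 1/2)
step 2: normalize row 1 (÷3) = (0, 1, -7/6, 5/3)
  row 0: subtract 1/2×row1 = (1, 0, 1/3, -4/3)
  row 2: subtract 9/2×row1 = (0, 0, 7/2, -5)
  row 3: subtract -3/2×row1 = (0, 0, 3/2, 3)
step 3: normalize row 2 (÷7/2) = (0, 0, 1, -10/7)
  row 0: subtract 1/3×row2 = (1, 0, 0, -6/7)
  row 1: subtract -7/6×row2 = (0, 1, 0, 0)
  row 3: subtract 3/2×row2 = (0, 0, 0, 36/7)
step 4: normalize row 3 (÷36/7) = (0, 0, 0, 1)
  row 0: subtract -6/7×row3 = (1, 0, 0, 0)
  row 2: subtract -10/7×row3 = (0, 0, 1, 0)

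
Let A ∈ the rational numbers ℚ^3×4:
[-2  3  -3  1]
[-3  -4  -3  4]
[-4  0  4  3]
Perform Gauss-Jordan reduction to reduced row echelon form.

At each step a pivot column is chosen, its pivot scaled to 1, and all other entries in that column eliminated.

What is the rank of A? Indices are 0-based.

rank = 3

step 1: normalize row 0 (÷-2) = (1, -3/2, 3/2, -1/2)
  row 1: subtract -3×row0 = (0, -17/2, 3/2, 5/2)
  row 2: subtract -4×row0 = (0, -6, 10, 1)
step 2: normalize row 1 (÷-17/2) = (0, 1, -3/17, -5/17)
  row 0: subtract -3/2×row1 = (1, 0, 21/17, -16/17)
  row 2: subtract -6×row1 = (0, 0, 152/17, -13/17)
step 3: normalize row 2 (÷152/17) = (0, 0, 1, -13/152)
  row 0: subtract 21/17×row2 = (1, 0, 0, -127/152)
  row 1: subtract -3/17×row2 = (0, 1, 0, -47/152)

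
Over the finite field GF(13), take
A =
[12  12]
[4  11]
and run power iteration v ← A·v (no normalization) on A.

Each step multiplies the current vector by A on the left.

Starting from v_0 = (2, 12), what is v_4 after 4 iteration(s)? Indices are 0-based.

v_4 = (7, 4)

v_0 = (2, 12).
v_1 = A·v_0 = (12, 10).
v_2 = A·v_1 = (4, 2).
v_3 = A·v_2 = (7, 12).
v_4 = A·v_3 = (7, 4).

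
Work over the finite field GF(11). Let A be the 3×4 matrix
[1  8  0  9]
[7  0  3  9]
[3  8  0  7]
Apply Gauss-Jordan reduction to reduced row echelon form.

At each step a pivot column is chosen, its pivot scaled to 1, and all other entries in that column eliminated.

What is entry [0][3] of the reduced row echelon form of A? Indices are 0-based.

M[0][3] = 10

step 1: normalize row 0 (÷1) = (1, 8, 0, 9)
  row 1: subtract 7×row0 = (0, 10, 3, 1)
  row 2: subtract 3×row0 = (0, 6, 0, 2)
step 2: normalize row 1 (÷10) = (0, 1, 8, 10)
  row 0: subtract 8×row1 = (1, 0, 2, 6)
  row 2: subtract 6×row1 = (0, 0, 7, 8)
step 3: normalize row 2 (÷7) = (0, 0, 1, 9)
  row 0: subtract 2×row2 = (1, 0, 0, 10)
  row 1: subtract 8×row2 = (0, 1, 0, 4)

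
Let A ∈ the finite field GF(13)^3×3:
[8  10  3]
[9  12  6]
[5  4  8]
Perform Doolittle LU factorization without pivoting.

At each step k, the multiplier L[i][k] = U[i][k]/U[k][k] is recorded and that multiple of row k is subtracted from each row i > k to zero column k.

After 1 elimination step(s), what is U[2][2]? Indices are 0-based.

U[2][2] = 11

k=0: U[0][0]=8
  eliminate (1,0): mult=6, new row 1: (0, 4, 1); set L[1][0]=6
  eliminate (2,0): mult=12, new row 2: (0, 1, 11); set L[2][0]=12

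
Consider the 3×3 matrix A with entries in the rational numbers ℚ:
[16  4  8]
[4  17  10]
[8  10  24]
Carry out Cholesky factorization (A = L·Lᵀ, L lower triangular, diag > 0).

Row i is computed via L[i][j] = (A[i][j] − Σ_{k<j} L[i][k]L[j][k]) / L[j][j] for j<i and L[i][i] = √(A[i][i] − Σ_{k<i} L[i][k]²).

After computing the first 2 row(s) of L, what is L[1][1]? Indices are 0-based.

L[1][1] = 4

Step 1: L[0][0] = √(16) = 4.
  L[1][0] = (4) / L[0][0] = 1.
Step 2: L[1][1] = √(16) = 4.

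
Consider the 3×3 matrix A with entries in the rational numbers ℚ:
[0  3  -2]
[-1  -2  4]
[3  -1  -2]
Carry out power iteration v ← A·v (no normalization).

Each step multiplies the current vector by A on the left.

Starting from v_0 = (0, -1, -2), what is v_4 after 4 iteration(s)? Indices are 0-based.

v_0 = (0, -1, -2).
v_1 = A·v_0 = (1, -6, 5).
v_2 = A·v_1 = (-28, 31, -1).
v_3 = A·v_2 = (95, -38, -113).
v_4 = A·v_3 = (112, -471, 549).

v_4 = (112, -471, 549)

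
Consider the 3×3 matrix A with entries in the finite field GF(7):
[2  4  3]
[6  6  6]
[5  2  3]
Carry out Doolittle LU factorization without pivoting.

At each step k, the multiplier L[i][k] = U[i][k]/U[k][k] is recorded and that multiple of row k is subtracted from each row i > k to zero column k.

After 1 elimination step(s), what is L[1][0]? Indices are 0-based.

Step 1: pivot at (0,0) is 2.
  row1 ← row1 − (3)·row0  ⇒  L[1][0]=3, U row1=(0, 1, 4)
  row2 ← row2 − (6)·row0  ⇒  L[2][0]=6, U row2=(0, 6, 6)

L[1][0] = 3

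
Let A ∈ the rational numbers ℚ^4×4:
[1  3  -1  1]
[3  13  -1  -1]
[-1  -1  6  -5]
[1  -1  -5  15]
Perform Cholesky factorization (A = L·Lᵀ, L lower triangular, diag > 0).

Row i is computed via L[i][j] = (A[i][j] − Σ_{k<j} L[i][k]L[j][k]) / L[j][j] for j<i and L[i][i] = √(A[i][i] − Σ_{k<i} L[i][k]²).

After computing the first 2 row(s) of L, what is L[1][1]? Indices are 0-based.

Step 1: L[0][0] = √(1) = 1.
  L[1][0] = (3) / L[0][0] = 3.
Step 2: L[1][1] = √(4) = 2.

L[1][1] = 2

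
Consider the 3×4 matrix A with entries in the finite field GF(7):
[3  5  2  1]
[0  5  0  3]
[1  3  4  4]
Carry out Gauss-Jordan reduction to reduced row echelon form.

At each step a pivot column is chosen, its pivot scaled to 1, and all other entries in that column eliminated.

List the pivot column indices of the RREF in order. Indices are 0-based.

pivot columns: 0, 1, 2

[1] R0 /= 3  ⇒  (1, 4, 3, 5)
     R2 -= 1·R0  ⇒  (0, 6, 1, 6)
[2] R1 /= 5  ⇒  (0, 1, 0, 2)
     R0 -= 4·R1  ⇒  (1, 0, 3, 4)
     R2 -= 6·R1  ⇒  (0, 0, 1, 1)
[3] R2 /= 1  ⇒  (0, 0, 1, 1)
     R0 -= 3·R2  ⇒  (1, 0, 0, 1)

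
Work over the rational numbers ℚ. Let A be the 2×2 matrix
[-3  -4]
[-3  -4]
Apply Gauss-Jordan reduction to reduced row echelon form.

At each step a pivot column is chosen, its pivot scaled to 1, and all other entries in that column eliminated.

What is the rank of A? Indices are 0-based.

rank = 1

[1] R0 /= -3  ⇒  (1, 4/3)
     R1 -= -3·R0  ⇒  (0, 0)
column 1 empty below row 1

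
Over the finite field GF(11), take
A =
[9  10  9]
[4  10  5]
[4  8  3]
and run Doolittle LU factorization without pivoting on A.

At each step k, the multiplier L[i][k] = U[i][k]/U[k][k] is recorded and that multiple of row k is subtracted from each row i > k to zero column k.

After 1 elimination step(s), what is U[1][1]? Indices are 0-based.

k=0: U[0][0]=9
  eliminate (1,0): mult=9, new row 1: (0, 8, 1); set L[1][0]=9
  eliminate (2,0): mult=9, new row 2: (0, 6, 10); set L[2][0]=9

U[1][1] = 8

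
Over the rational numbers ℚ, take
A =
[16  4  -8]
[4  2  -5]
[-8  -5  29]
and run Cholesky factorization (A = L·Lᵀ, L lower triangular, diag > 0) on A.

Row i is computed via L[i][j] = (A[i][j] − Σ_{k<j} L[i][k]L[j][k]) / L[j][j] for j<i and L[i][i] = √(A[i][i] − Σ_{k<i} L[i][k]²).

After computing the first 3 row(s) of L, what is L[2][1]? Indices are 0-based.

Step 1: L[0][0] = √(16) = 4.
  L[1][0] = (4) / L[0][0] = 1.
Step 2: L[1][1] = √(1) = 1.
  L[2][0] = (-8) / L[0][0] = -2.
  L[2][1] = (-3) / L[1][1] = -3.
Step 3: L[2][2] = √(16) = 4.

L[2][1] = -3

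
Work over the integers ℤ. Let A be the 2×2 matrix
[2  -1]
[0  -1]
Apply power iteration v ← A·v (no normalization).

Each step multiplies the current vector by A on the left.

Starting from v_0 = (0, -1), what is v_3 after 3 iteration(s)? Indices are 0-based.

v_0 = (0, -1).
v_1 = A·v_0 = (1, 1).
v_2 = A·v_1 = (1, -1).
v_3 = A·v_2 = (3, 1).

v_3 = (3, 1)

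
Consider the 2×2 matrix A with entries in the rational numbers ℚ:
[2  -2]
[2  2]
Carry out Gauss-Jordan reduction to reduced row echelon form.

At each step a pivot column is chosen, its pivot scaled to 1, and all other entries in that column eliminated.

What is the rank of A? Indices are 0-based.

pivot(0,0)=2: scale R0 → (1, -1)
  clear (1,0): R1 −= (2)R0 → (0, 4)
pivot(1,1)=4: scale R1 → (0, 1)
  clear (0,1): R0 −= (-1)R1 → (1, 0)

rank = 2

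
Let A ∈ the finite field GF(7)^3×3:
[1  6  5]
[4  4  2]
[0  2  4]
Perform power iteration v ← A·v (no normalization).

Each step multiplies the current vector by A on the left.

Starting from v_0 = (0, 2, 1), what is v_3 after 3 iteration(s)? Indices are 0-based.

v_0 = (0, 2, 1).
v_1 = A·v_0 = (3, 3, 1).
v_2 = A·v_1 = (5, 5, 3).
v_3 = A·v_2 = (1, 4, 1).

v_3 = (1, 4, 1)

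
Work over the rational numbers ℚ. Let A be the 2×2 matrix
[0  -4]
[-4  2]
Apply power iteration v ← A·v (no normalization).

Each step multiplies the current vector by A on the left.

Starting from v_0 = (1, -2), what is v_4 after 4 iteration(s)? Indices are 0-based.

v_4 = (896, -1216)

v_0 = (1, -2).
v_1 = A·v_0 = (8, -8).
v_2 = A·v_1 = (32, -48).
v_3 = A·v_2 = (192, -224).
v_4 = A·v_3 = (896, -1216).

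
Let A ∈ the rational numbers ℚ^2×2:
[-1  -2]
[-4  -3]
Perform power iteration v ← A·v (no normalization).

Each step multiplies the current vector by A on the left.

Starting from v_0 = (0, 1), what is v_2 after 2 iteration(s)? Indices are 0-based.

v_0 = (0, 1).
v_1 = A·v_0 = (-2, -3).
v_2 = A·v_1 = (8, 17).

v_2 = (8, 17)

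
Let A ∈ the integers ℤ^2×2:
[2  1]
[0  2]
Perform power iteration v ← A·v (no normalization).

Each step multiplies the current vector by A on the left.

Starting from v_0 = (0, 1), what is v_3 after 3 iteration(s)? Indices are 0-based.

v_3 = (12, 8)

v_0 = (0, 1).
v_1 = A·v_0 = (1, 2).
v_2 = A·v_1 = (4, 4).
v_3 = A·v_2 = (12, 8).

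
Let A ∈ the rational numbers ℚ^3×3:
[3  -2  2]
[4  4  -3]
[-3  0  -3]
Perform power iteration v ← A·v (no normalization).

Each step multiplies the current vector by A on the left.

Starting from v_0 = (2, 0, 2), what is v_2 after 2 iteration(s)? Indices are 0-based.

v_2 = (2, 84, 6)

v_0 = (2, 0, 2).
v_1 = A·v_0 = (10, 2, -12).
v_2 = A·v_1 = (2, 84, 6).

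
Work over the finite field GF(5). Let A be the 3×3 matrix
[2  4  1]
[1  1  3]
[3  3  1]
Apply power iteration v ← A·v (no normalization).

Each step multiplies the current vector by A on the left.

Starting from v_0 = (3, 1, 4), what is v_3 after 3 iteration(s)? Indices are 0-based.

v_3 = (4, 4, 4)

v_0 = (3, 1, 4).
v_1 = A·v_0 = (4, 1, 1).
v_2 = A·v_1 = (3, 3, 1).
v_3 = A·v_2 = (4, 4, 4).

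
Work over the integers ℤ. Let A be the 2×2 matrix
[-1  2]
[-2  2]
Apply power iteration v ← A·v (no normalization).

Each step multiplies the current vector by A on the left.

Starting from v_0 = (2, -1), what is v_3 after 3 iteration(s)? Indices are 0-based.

v_3 = (0, 8)

v_0 = (2, -1).
v_1 = A·v_0 = (-4, -6).
v_2 = A·v_1 = (-8, -4).
v_3 = A·v_2 = (0, 8).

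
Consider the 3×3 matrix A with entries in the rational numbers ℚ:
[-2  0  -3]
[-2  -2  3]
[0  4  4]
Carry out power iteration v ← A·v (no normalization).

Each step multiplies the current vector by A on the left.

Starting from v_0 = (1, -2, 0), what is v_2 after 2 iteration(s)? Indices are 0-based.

v_0 = (1, -2, 0).
v_1 = A·v_0 = (-2, 2, -8).
v_2 = A·v_1 = (28, -24, -24).

v_2 = (28, -24, -24)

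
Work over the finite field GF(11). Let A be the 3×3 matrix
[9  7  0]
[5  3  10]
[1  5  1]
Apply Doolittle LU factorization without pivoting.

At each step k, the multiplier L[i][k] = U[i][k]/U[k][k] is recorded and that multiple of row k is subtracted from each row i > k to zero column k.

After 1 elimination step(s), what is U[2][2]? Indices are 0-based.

U[2][2] = 1

Step 1: pivot at (0,0) is 9.
  row1 ← row1 − (3)·row0  ⇒  L[1][0]=3, U row1=(0, 4, 10)
  row2 ← row2 − (5)·row0  ⇒  L[2][0]=5, U row2=(0, 3, 1)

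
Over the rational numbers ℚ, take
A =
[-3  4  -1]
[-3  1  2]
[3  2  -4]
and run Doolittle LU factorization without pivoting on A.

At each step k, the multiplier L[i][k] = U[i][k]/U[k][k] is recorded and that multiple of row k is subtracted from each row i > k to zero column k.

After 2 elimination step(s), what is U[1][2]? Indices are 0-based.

k=0: U[0][0]=-3
  eliminate (1,0): mult=1, new row 1: (0, -3, 3); set L[1][0]=1
  eliminate (2,0): mult=-1, new row 2: (0, 6, -5); set L[2][0]=-1
k=1: U[1][1]=-3
  eliminate (2,1): mult=-2, new row 2: (0, 0, 1); set L[2][1]=-2

U[1][2] = 3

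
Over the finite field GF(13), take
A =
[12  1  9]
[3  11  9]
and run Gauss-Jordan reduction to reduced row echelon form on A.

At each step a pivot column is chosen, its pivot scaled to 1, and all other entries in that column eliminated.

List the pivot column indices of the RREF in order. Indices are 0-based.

pivot columns: 0, 1

pivot(0,0)=12: scale R0 → (1, 12, 4)
  clear (1,0): R1 −= (3)R0 → (0, 1, 10)
pivot(1,1)=1: scale R1 → (0, 1, 10)
  clear (0,1): R0 −= (12)R1 → (1, 0, 1)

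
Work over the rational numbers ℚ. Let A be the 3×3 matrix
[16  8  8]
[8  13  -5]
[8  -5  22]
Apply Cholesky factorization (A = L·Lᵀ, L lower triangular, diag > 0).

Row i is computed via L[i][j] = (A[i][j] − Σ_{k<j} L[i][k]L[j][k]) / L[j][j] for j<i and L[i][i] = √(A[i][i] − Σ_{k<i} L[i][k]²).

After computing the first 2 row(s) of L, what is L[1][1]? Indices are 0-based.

Step 1: L[0][0] = √(16) = 4.
  L[1][0] = (8) / L[0][0] = 2.
Step 2: L[1][1] = √(9) = 3.

L[1][1] = 3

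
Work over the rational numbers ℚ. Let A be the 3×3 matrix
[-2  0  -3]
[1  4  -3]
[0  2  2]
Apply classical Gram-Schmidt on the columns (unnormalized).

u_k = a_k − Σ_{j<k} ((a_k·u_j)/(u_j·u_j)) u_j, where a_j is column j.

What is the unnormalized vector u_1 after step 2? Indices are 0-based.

Step 1: u_0 = a_0 = (-2, 1, 0).
Step 2: u_1 = a_1 − (4/5)·u_0 = (8/5, 16/5, 2).

u_1 = (8/5, 16/5, 2)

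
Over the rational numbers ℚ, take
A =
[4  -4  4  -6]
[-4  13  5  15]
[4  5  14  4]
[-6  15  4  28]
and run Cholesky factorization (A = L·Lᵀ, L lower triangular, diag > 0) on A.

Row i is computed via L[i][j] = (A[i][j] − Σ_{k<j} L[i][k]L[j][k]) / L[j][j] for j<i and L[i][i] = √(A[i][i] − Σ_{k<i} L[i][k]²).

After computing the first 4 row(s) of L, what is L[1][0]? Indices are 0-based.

Step 1: L[0][0] = √(4) = 2.
  L[1][0] = (-4) / L[0][0] = -2.
Step 2: L[1][1] = √(9) = 3.
  L[2][0] = (4) / L[0][0] = 2.
  L[2][1] = (9) / L[1][1] = 3.
Step 3: L[2][2] = √(1) = 1.
  L[3][0] = (-6) / L[0][0] = -3.
  L[3][1] = (9) / L[1][1] = 3.
  L[3][2] = (1) / L[2][2] = 1.
Step 4: L[3][3] = √(9) = 3.

L[1][0] = -2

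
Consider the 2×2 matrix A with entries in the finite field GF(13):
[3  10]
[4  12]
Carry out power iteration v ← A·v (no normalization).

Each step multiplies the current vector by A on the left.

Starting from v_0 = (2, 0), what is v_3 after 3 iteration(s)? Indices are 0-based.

v_0 = (2, 0).
v_1 = A·v_0 = (6, 8).
v_2 = A·v_1 = (7, 3).
v_3 = A·v_2 = (12, 12).

v_3 = (12, 12)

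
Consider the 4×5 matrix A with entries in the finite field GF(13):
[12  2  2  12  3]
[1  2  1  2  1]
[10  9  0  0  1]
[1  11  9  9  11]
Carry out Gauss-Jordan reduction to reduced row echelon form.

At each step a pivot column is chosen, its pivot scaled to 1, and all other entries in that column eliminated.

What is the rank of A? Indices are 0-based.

rank = 4

pivot(0,0)=12: scale R0 → (1, 11, 11, 1, 10)
  clear (1,0): R1 −= (1)R0 → (0, 4, 3, 1, 4)
  clear (2,0): R2 −= (10)R0 → (0, 3, 7, 3, 5)
  clear (3,0): R3 −= (1)R0 → (0, 0, 11, 8, 1)
pivot(1,1)=4: scale R1 → (0, 1, 4, 10, 1)
  clear (0,1): R0 −= (11)R1 → (1, 0, 6, 8, 12)
  clear (2,1): R2 −= (3)R1 → (0, 0, 8, 12, 2)
pivot(2,2)=8: scale R2 → (0, 0, 1, 8, 10)
  clear (0,2): R0 −= (6)R2 → (1, 0, 0, 12, 4)
  clear (1,2): R1 −= (4)R2 → (0, 1, 0, 4, 0)
  clear (3,2): R3 −= (11)R2 → (0, 0, 0, 11, 8)
pivot(3,3)=11: scale R3 → (0, 0, 0, 1, 9)
  clear (0,3): R0 −= (12)R3 → (1, 0, 0, 0, 0)
  clear (1,3): R1 −= (4)R3 → (0, 1, 0, 0, 3)
  clear (2,3): R2 −= (8)R3 → (0, 0, 1, 0, 3)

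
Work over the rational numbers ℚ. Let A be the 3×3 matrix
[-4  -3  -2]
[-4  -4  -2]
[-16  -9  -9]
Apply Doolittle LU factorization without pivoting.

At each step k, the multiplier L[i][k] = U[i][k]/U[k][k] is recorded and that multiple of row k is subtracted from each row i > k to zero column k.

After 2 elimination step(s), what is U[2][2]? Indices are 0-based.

[col 0] pivot -4
  R1 -= 1*R0 → (0, -1, 0)  (L[1][0] := 1)
  R2 -= 4*R0 → (0, 3, -1)  (L[2][0] := 4)
[col 1] pivot -1
  R2 -= -3*R1 → (0, 0, -1)  (L[2][1] := -3)

U[2][2] = -1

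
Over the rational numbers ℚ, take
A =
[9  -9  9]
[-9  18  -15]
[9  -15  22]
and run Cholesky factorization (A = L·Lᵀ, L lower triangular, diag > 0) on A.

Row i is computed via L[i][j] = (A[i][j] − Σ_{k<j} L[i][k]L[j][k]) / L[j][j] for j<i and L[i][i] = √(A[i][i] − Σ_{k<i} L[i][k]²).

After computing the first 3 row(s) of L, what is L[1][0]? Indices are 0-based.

Step 1: L[0][0] = √(9) = 3.
  L[1][0] = (-9) / L[0][0] = -3.
Step 2: L[1][1] = √(9) = 3.
  L[2][0] = (9) / L[0][0] = 3.
  L[2][1] = (-6) / L[1][1] = -2.
Step 3: L[2][2] = √(9) = 3.

L[1][0] = -3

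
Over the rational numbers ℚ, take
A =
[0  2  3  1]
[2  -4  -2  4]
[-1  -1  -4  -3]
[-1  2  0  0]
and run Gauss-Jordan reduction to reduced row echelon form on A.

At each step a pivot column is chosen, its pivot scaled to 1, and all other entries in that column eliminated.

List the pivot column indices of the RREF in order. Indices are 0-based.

pivot columns: 0, 1, 2, 3

pivot(0,0): swap R0↔R1
pivot(0,0)=2: scale R0 → (1, -2, -1, 2)
  clear (2,0): R2 −= (-1)R0 → (0, -3, -5, -1)
  clear (3,0): R3 −= (-1)R0 → (0, 0, -1, 2)
pivot(1,1)=2: scale R1 → (0, 1, 3/2, 1/2)
  clear (0,1): R0 −= (-2)R1 → (1, 0, 2, 3)
  clear (2,1): R2 −= (-3)R1 → (0, 0, -1/2, 1/2)
pivot(2,2)=-1/2: scale R2 → (0, 0, 1, -1)
  clear (0,2): R0 −= (2)R2 → (1, 0, 0, 5)
  clear (1,2): R1 −= (3/2)R2 → (0, 1, 0, 2)
  clear (3,2): R3 −= (-1)R2 → (0, 0, 0, 1)
pivot(3,3)=1: scale R3 → (0, 0, 0, 1)
  clear (0,3): R0 −= (5)R3 → (1, 0, 0, 0)
  clear (1,3): R1 −= (2)R3 → (0, 1, 0, 0)
  clear (2,3): R2 −= (-1)R3 → (0, 0, 1, 0)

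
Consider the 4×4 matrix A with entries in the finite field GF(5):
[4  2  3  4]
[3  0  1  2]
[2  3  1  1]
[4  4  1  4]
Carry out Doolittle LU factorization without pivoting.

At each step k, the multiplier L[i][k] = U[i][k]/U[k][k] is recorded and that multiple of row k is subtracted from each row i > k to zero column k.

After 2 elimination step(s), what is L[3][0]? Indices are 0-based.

[col 0] pivot 4
  R1 -= 2*R0 → (0, 1, 0, 4)  (L[1][0] := 2)
  R2 -= 3*R0 → (0, 2, 2, 4)  (L[2][0] := 3)
  R3 -= 1*R0 → (0, 2, 3, 0)  (L[3][0] := 1)
[col 1] pivot 1
  R2 -= 2*R1 → (0, 0, 2, 1)  (L[2][1] := 2)
  R3 -= 2*R1 → (0, 0, 3, 2)  (L[3][1] := 2)

L[3][0] = 1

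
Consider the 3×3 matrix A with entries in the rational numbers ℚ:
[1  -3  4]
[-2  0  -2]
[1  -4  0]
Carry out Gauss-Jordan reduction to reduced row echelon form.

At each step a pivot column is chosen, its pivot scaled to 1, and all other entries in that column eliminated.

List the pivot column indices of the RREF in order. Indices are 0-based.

pivot columns: 0, 1, 2

step 1: normalize row 0 (÷1) = (1, -3, 4)
  row 1: subtract -2×row0 = (0, -6, 6)
  row 2: subtract 1×row0 = (0, -1, -4)
step 2: normalize row 1 (÷-6) = (0, 1, -1)
  row 0: subtract -3×row1 = (1, 0, 1)
  row 2: subtract -1×row1 = (0, 0, -5)
step 3: normalize row 2 (÷-5) = (0, 0, 1)
  row 0: subtract 1×row2 = (1, 0, 0)
  row 1: subtract -1×row2 = (0, 1, 0)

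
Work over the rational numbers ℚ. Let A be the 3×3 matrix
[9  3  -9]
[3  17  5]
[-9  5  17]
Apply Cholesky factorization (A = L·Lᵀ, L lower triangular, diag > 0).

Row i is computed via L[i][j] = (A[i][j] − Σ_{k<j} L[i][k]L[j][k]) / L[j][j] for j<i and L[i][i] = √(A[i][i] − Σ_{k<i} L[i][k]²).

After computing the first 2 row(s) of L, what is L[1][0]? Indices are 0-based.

Step 1: L[0][0] = √(9) = 3.
  L[1][0] = (3) / L[0][0] = 1.
Step 2: L[1][1] = √(16) = 4.

L[1][0] = 1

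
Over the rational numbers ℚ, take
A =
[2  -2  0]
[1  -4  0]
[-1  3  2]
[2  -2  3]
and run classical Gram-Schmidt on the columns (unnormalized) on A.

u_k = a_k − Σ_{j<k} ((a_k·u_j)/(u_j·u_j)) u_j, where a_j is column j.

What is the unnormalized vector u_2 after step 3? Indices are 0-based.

Step 1: u_0 = a_0 = (2, 1, -1, 2).
Step 2: u_1 = a_1 − (-3/2)·u_0 = (1, -5/2, 3/2, 1).
Step 3: u_2 = a_2 − (2/5)·u_0 − (4/7)·u_1 = (-48/35, 36/35, 54/35, 57/35).

u_2 = (-48/35, 36/35, 54/35, 57/35)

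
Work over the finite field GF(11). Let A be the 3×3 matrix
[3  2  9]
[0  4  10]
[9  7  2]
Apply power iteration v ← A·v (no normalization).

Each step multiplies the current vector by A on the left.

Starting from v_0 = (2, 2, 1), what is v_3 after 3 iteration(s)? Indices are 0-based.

v_3 = (4, 7, 0)

v_0 = (2, 2, 1).
v_1 = A·v_0 = (8, 7, 1).
v_2 = A·v_1 = (3, 5, 2).
v_3 = A·v_2 = (4, 7, 0).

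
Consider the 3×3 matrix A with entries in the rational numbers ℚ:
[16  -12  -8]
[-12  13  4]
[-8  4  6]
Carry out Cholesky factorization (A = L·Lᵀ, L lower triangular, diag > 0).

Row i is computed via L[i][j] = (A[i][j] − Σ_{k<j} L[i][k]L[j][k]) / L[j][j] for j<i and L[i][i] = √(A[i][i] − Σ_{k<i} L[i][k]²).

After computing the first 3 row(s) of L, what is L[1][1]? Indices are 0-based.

Step 1: L[0][0] = √(16) = 4.
  L[1][0] = (-12) / L[0][0] = -3.
Step 2: L[1][1] = √(4) = 2.
  L[2][0] = (-8) / L[0][0] = -2.
  L[2][1] = (-2) / L[1][1] = -1.
Step 3: L[2][2] = √(1) = 1.

L[1][1] = 2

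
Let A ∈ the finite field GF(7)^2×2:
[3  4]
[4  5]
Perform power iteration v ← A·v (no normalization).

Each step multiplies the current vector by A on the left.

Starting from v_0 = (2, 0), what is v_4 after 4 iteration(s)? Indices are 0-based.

v_0 = (2, 0).
v_1 = A·v_0 = (6, 1).
v_2 = A·v_1 = (1, 1).
v_3 = A·v_2 = (0, 2).
v_4 = A·v_3 = (1, 3).

v_4 = (1, 3)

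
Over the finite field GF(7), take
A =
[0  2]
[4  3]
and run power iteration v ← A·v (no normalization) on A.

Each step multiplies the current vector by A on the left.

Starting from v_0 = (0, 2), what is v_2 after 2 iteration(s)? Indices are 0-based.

v_2 = (5, 6)

v_0 = (0, 2).
v_1 = A·v_0 = (4, 6).
v_2 = A·v_1 = (5, 6).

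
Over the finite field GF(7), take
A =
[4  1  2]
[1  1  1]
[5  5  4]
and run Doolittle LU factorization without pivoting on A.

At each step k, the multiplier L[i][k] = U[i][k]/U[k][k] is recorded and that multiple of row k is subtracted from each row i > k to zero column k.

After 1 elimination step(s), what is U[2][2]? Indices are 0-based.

k=0: U[0][0]=4
  eliminate (1,0): mult=2, new row 1: (0, 6, 4); set L[1][0]=2
  eliminate (2,0): mult=3, new row 2: (0, 2, 5); set L[2][0]=3

U[2][2] = 5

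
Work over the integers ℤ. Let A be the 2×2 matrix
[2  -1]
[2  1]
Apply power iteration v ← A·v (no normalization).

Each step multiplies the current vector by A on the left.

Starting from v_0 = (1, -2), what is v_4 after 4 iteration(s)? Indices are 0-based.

v_4 = (-8, 40)

v_0 = (1, -2).
v_1 = A·v_0 = (4, 0).
v_2 = A·v_1 = (8, 8).
v_3 = A·v_2 = (8, 24).
v_4 = A·v_3 = (-8, 40).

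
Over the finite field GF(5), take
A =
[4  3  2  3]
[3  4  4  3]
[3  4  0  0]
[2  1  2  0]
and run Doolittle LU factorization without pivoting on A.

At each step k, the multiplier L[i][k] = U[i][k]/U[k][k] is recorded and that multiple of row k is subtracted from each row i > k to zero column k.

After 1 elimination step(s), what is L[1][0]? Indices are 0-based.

k=0: U[0][0]=4
  eliminate (1,0): mult=2, new row 1: (0, 3, 0, 2); set L[1][0]=2
  eliminate (2,0): mult=2, new row 2: (0, 3, 1, 4); set L[2][0]=2
  eliminate (3,0): mult=3, new row 3: (0, 2, 1, 1); set L[3][0]=3

L[1][0] = 2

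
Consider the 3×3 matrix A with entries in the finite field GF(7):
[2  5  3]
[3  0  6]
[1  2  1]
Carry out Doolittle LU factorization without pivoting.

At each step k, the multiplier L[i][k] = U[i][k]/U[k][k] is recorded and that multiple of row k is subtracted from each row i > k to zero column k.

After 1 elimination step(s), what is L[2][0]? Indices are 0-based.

[col 0] pivot 2
  R1 -= 5*R0 → (0, 3, 5)  (L[1][0] := 5)
  R2 -= 4*R0 → (0, 3, 3)  (L[2][0] := 4)

L[2][0] = 4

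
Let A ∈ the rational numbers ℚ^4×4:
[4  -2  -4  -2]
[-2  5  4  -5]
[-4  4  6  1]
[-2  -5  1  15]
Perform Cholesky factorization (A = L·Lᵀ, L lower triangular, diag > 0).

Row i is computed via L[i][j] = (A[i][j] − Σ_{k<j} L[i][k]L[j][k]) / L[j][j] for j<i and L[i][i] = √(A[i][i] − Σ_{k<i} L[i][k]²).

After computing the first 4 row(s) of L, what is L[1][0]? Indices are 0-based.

L[1][0] = -1

Step 1: L[0][0] = √(4) = 2.
  L[1][0] = (-2) / L[0][0] = -1.
Step 2: L[1][1] = √(4) = 2.
  L[2][0] = (-4) / L[0][0] = -2.
  L[2][1] = (2) / L[1][1] = 1.
Step 3: L[2][2] = √(1) = 1.
  L[3][0] = (-2) / L[0][0] = -1.
  L[3][1] = (-6) / L[1][1] = -3.
  L[3][2] = (2) / L[2][2] = 2.
Step 4: L[3][3] = √(1) = 1.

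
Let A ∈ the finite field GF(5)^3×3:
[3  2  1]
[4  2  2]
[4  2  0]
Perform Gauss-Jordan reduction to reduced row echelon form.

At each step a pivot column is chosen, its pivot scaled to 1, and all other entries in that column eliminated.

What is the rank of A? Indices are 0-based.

rank = 3

step 1: normalize row 0 (÷3) = (1, 4, 2)
  row 1: subtract 4×row0 = (0, 1, 4)
  row 2: subtract 4×row0 = (0, 1, 2)
step 2: normalize row 1 (÷1) = (0, 1, 4)
  row 0: subtract 4×row1 = (1, 0, 1)
  row 2: subtract 1×row1 = (0, 0, 3)
step 3: normalize row 2 (÷3) = (0, 0, 1)
  row 0: subtract 1×row2 = (1, 0, 0)
  row 1: subtract 4×row2 = (0, 1, 0)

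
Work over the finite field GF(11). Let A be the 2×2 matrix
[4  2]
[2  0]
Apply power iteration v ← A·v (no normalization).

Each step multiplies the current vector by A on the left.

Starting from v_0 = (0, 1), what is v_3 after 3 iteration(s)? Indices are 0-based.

v_0 = (0, 1).
v_1 = A·v_0 = (2, 0).
v_2 = A·v_1 = (8, 4).
v_3 = A·v_2 = (7, 5).

v_3 = (7, 5)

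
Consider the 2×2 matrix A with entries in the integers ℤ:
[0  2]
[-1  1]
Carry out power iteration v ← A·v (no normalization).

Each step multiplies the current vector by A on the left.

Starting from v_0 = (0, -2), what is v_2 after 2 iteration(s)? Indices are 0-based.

v_0 = (0, -2).
v_1 = A·v_0 = (-4, -2).
v_2 = A·v_1 = (-4, 2).

v_2 = (-4, 2)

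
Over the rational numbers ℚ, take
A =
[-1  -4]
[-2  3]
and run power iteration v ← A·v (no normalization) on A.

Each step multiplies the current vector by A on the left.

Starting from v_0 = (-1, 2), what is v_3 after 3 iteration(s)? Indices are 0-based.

v_0 = (-1, 2).
v_1 = A·v_0 = (-7, 8).
v_2 = A·v_1 = (-25, 38).
v_3 = A·v_2 = (-127, 164).

v_3 = (-127, 164)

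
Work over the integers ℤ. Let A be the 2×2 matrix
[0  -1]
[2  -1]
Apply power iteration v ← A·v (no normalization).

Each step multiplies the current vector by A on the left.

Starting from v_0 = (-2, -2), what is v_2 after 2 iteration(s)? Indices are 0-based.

v_2 = (2, 6)

v_0 = (-2, -2).
v_1 = A·v_0 = (2, -2).
v_2 = A·v_1 = (2, 6).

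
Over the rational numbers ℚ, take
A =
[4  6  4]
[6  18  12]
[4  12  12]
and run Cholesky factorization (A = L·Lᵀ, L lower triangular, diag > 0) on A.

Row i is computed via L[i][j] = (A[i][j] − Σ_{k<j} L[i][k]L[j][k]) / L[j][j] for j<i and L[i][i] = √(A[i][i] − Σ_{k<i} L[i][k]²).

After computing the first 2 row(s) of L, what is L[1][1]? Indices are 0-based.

Step 1: L[0][0] = √(4) = 2.
  L[1][0] = (6) / L[0][0] = 3.
Step 2: L[1][1] = √(9) = 3.

L[1][1] = 3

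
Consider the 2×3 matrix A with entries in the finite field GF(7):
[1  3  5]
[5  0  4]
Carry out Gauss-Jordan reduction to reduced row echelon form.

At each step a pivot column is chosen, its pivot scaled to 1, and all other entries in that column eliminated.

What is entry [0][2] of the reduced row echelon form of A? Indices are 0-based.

M[0][2] = 5

[1] R0 /= 1  ⇒  (1, 3, 5)
     R1 -= 5·R0  ⇒  (0, 6, 0)
[2] R1 /= 6  ⇒  (0, 1, 0)
     R0 -= 3·R1  ⇒  (1, 0, 5)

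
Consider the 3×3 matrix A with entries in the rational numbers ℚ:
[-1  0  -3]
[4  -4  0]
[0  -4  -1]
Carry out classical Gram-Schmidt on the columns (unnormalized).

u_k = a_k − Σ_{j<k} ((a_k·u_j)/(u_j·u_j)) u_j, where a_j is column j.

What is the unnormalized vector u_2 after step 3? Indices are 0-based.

Step 1: u_0 = a_0 = (-1, 4, 0).
Step 2: u_1 = a_1 − (-16/17)·u_0 = (-16/17, -4/17, -4).
Step 3: u_2 = a_2 − (3/17)·u_0 − (29/72)·u_1 = (-22/9, -11/18, 11/18).

u_2 = (-22/9, -11/18, 11/18)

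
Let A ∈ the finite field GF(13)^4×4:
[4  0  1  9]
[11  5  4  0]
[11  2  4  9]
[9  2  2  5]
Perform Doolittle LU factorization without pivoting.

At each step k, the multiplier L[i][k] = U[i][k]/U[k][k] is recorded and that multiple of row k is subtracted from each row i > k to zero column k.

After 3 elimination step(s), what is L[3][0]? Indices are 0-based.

L[3][0] = 12

k=0: U[0][0]=4
  eliminate (1,0): mult=6, new row 1: (0, 5, 11, 11); set L[1][0]=6
  eliminate (2,0): mult=6, new row 2: (0, 2, 11, 7); set L[2][0]=6
  eliminate (3,0): mult=12, new row 3: (0, 2, 3, 1); set L[3][0]=12
k=1: U[1][1]=5
  eliminate (2,1): mult=3, new row 2: (0, 0, 4, 0); set L[2][1]=3
  eliminate (3,1): mult=3, new row 3: (0, 0, 9, 7); set L[3][1]=3
k=2: U[2][2]=4
  eliminate (3,2): mult=12, new row 3: (0, 0, 0, 7); set L[3][2]=12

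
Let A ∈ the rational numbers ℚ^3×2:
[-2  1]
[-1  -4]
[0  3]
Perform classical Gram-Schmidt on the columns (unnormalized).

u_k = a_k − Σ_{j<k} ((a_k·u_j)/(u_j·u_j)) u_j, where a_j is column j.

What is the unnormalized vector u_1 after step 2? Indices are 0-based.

Step 1: u_0 = a_0 = (-2, -1, 0).
Step 2: u_1 = a_1 − (2/5)·u_0 = (9/5, -18/5, 3).

u_1 = (9/5, -18/5, 3)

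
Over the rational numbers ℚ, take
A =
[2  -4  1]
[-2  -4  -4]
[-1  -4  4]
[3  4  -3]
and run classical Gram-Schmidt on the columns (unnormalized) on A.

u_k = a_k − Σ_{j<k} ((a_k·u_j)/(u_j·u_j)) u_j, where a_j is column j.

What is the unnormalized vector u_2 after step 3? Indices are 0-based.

u_2 = (-3/14, -69/14, 3, -15/7)

Step 1: u_0 = a_0 = (2, -2, -1, 3).
Step 2: u_1 = a_1 − (8/9)·u_0 = (-52/9, -20/9, -28/9, 4/3).
Step 3: u_2 = a_2 − (-1/6)·u_0 − (-15/56)·u_1 = (-3/14, -69/14, 3, -15/7).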